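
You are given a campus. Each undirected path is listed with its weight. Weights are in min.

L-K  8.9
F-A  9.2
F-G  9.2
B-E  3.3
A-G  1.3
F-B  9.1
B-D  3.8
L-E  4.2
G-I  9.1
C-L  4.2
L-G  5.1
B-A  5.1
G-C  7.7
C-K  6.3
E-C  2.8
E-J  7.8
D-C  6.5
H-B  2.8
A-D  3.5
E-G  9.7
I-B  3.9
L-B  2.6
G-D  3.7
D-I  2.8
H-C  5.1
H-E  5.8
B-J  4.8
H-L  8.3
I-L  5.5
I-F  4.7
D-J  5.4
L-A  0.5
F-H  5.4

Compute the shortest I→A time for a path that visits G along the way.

7.8 min

Shortest I→G: I–D–G = 6.5
Shortest G→A: G–A = 1.3
Total via G: 6.5 + 1.3 = 7.8 min.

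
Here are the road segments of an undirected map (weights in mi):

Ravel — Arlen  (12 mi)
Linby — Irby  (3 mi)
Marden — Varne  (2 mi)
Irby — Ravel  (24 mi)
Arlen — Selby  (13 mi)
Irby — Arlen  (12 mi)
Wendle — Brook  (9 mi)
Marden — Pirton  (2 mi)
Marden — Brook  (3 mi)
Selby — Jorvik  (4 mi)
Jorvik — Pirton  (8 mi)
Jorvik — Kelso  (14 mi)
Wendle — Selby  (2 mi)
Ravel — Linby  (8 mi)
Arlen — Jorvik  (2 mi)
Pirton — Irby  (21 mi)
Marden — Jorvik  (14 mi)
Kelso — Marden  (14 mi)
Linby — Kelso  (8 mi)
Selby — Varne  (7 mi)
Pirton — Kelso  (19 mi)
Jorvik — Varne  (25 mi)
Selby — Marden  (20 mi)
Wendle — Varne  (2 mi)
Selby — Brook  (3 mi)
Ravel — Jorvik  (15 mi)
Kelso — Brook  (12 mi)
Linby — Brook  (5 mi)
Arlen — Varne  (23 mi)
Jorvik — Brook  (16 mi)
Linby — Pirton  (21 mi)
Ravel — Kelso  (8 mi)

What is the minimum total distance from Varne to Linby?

10 mi

Running Dijkstra from Varne:
Varne: 0
Marden: 2  (via Varne)
Wendle: 2  (via Varne)
Selby: 4  (via Wendle)
Pirton: 4  (via Marden)
Brook: 5  (via Marden)
Jorvik: 8  (via Selby)
Arlen: 10  (via Jorvik)
Linby: 10  (via Brook)
Shortest route: Varne–Marden–Brook–Linby = 10 mi.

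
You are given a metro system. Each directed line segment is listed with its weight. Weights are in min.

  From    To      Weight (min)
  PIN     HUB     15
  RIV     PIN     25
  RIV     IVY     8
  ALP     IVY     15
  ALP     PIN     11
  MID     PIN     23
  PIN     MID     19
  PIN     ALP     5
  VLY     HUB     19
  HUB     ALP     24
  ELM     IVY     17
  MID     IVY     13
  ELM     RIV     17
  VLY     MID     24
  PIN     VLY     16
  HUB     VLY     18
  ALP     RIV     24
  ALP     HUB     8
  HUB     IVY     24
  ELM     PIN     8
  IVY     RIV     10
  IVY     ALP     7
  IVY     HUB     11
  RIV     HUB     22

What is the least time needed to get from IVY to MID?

Candidate routes:
IVY–HUB–VLY–MID: 11+18+24 = 53
IVY–ALP–HUB–VLY–MID: 7+8+18+24 = 57
IVY–ALP–PIN–MID: 7+11+19 = 37
IVY–RIV–PIN–MID: 10+25+19 = 54
The minimum is 37 min via IVY–ALP–PIN–MID.

37 min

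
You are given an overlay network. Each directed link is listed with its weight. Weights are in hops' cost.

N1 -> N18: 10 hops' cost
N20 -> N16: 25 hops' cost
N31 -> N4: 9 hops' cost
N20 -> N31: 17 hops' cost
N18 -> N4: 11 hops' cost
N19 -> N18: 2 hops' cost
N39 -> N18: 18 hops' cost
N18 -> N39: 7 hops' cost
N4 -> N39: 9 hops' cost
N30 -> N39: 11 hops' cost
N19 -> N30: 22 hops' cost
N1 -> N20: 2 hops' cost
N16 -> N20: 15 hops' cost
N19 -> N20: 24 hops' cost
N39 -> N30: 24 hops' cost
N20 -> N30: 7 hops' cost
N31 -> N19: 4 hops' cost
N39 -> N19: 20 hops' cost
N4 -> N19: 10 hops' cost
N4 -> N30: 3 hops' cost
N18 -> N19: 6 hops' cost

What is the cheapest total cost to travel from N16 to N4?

41 hops' cost

Enumerating some paths:
N16 → N20 → N30 → N39 → N18 → N4: 15+7+11+18+11 = 62
N16 → N20 → N30 → N39 → N19 → N18 → N4: 15+7+11+20+2+11 = 66
N16 → N20 → N31 → N19 → N18 → N4: 15+17+4+2+11 = 49
N16 → N20 → N31 → N4: 15+17+9 = 41
Cheapest is N16 → N20 → N31 → N4 at 41 hops' cost.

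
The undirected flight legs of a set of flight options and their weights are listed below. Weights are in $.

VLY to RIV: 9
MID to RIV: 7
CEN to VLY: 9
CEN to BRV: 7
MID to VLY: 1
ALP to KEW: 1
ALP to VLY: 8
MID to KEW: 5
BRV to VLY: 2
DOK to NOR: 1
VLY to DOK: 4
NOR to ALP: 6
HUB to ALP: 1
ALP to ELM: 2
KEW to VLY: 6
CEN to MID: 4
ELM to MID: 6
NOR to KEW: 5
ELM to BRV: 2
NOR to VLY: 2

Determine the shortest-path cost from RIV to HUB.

$14

Running Dijkstra from RIV:
RIV: 0
MID: 7  (via RIV)
VLY: 8  (via MID)
BRV: 10  (via VLY)
NOR: 10  (via VLY)
DOK: 11  (via NOR)
CEN: 11  (via MID)
ELM: 12  (via BRV)
KEW: 12  (via MID)
ALP: 13  (via KEW)
HUB: 14  (via ALP)
Shortest route: RIV → MID → KEW → ALP → HUB = $14.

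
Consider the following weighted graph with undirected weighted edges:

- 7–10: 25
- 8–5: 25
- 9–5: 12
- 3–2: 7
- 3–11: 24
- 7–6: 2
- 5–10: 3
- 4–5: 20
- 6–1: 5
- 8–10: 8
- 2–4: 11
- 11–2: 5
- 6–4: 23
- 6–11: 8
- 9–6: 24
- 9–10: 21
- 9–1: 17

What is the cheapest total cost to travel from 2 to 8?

Compare a few routes:
2 - 11 - 6 - 7 - 10 - 8: 5+8+2+25+8 = 48
2 - 4 - 5 - 10 - 8: 11+20+3+8 = 42
2 - 4 - 5 - 8: 11+20+25 = 56
The minimum is 42 via 2 - 4 - 5 - 10 - 8.

42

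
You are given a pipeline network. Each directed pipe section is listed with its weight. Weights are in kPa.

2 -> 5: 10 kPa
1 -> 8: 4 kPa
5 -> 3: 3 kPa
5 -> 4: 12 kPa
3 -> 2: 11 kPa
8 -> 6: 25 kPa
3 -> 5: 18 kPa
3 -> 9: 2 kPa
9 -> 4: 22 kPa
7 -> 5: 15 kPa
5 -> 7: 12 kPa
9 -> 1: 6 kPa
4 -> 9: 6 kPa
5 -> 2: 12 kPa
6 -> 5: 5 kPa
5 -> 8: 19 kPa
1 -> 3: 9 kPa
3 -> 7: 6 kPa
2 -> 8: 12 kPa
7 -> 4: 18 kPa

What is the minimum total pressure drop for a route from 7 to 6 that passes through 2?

Shortest 7→2: 7–5–2 = 27
Best 2 to 6: 2–8–6 costing 37
Total via 2: 27 + 37 = 64 kPa.

64 kPa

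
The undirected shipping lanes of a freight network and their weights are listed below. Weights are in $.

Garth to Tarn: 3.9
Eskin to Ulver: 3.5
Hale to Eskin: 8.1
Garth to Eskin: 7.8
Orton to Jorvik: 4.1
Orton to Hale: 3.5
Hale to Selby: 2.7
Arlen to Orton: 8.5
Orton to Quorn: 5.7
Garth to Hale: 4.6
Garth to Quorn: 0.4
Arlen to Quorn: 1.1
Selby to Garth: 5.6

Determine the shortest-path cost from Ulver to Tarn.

$15.2

Running Dijkstra from Ulver:
Ulver: 0
Eskin: 3.5  (via Ulver)
Garth: 11.3  (via Eskin)
Hale: 11.6  (via Eskin)
Quorn: 11.7  (via Garth)
Arlen: 12.8  (via Quorn)
Selby: 14.3  (via Hale)
Orton: 15.1  (via Hale)
Tarn: 15.2  (via Garth)
Shortest route: Ulver–Eskin–Garth–Tarn = $15.2.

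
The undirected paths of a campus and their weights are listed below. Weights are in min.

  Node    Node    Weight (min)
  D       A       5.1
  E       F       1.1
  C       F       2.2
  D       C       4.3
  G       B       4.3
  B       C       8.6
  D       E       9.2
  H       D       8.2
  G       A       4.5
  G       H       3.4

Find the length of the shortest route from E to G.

16.2 min

Candidate routes:
E - F - C - D - A - G: 1.1+2.2+4.3+5.1+4.5 = 17.2
E - D - A - G: 9.2+5.1+4.5 = 18.8
E - F - C - D - H - G: 1.1+2.2+4.3+8.2+3.4 = 19.2
E - F - C - B - G: 1.1+2.2+8.6+4.3 = 16.2
Cheapest is E - F - C - B - G at 16.2 min.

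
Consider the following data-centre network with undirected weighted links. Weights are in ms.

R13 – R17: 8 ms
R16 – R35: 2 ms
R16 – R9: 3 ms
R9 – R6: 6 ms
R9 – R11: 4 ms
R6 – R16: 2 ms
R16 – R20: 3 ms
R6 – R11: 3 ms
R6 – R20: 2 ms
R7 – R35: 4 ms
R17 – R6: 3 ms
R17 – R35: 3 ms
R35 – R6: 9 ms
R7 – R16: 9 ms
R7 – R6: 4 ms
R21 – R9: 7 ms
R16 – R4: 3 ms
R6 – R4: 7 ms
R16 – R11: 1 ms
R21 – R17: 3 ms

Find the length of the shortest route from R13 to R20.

Settle nodes by increasing distance from R13:
R13: 0
R17: 8  (via R13)
R6: 11  (via R17)
R21: 11  (via R17)
R35: 11  (via R17)
R16: 13  (via R6)
R20: 13  (via R6)
Shortest route: R13–R17–R6–R20 = 13 ms.

13 ms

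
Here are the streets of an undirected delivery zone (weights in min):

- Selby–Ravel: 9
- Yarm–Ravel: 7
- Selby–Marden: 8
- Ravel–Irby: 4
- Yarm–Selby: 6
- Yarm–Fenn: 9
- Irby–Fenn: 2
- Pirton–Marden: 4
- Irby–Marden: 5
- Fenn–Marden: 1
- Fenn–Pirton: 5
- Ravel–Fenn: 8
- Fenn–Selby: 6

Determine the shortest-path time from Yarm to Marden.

Shortest distances from Yarm:
Yarm: 0
Selby: 6  (via Yarm)
Ravel: 7  (via Yarm)
Fenn: 9  (via Yarm)
Marden: 10  (via Fenn)
Shortest route: Yarm → Fenn → Marden = 10 min.

10 min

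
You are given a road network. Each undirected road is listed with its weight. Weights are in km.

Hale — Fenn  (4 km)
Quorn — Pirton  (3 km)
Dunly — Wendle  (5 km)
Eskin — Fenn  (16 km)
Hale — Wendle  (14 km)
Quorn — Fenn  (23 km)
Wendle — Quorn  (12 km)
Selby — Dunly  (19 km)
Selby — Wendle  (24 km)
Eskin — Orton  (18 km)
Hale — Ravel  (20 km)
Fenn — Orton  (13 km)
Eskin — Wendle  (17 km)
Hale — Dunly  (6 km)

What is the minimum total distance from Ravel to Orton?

Running Dijkstra from Ravel:
Ravel: 0
Hale: 20  (via Ravel)
Fenn: 24  (via Hale)
Dunly: 26  (via Hale)
Wendle: 31  (via Dunly)
Orton: 37  (via Fenn)
Shortest route: Ravel → Hale → Fenn → Orton = 37 km.

37 km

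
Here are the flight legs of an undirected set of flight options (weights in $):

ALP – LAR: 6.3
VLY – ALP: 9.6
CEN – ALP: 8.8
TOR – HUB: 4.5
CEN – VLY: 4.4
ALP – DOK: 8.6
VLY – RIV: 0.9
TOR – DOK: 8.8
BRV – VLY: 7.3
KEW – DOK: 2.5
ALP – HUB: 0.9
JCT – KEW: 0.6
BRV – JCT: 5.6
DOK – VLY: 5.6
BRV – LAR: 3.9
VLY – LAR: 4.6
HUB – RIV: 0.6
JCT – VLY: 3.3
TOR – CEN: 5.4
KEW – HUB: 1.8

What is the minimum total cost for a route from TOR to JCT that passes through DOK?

$11.9

Best TOR to DOK: TOR → DOK costing 8.8
Shortest DOK→JCT: DOK → KEW → JCT = 3.1
Total via DOK: 8.8 + 3.1 = $11.9.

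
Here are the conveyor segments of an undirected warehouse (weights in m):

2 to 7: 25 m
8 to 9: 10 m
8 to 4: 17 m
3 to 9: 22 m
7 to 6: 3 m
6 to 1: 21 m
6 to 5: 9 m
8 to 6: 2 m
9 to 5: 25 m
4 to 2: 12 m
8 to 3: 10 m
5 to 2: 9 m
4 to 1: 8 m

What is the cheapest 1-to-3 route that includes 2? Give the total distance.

Shortest 1→2: 1–4–2 = 20
Shortest 2→3: 2–5–6–8–3 = 30
Total via 2: 20 + 30 = 50 m.

50 m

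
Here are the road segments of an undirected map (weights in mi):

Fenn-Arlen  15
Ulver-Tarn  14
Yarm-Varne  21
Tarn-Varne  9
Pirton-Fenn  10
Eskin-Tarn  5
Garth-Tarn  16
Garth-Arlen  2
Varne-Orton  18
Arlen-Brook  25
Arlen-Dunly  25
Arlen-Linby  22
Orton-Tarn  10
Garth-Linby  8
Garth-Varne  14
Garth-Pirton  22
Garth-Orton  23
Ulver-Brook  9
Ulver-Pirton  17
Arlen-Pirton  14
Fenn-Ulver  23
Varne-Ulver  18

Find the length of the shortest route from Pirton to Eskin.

Enumerating some paths:
Pirton–Arlen–Garth–Tarn–Eskin: 14+2+16+5 = 37
Pirton–Garth–Tarn–Eskin: 22+16+5 = 43
Pirton–Ulver–Tarn–Eskin: 17+14+5 = 36
The minimum is 36 mi via Pirton–Ulver–Tarn–Eskin.

36 mi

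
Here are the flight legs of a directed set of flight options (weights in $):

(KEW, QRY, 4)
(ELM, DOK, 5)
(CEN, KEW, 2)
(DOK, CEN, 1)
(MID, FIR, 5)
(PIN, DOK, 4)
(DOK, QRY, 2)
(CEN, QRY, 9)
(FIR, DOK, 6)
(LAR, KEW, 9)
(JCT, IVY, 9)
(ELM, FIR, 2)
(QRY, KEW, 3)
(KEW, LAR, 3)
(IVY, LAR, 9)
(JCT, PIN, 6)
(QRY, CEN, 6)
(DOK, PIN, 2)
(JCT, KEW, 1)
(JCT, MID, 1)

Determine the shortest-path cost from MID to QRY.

$13

Running Dijkstra from MID:
MID: 0
FIR: 5  (via MID)
DOK: 11  (via FIR)
CEN: 12  (via DOK)
QRY: 13  (via DOK)
Shortest route: MID → FIR → DOK → QRY = $13.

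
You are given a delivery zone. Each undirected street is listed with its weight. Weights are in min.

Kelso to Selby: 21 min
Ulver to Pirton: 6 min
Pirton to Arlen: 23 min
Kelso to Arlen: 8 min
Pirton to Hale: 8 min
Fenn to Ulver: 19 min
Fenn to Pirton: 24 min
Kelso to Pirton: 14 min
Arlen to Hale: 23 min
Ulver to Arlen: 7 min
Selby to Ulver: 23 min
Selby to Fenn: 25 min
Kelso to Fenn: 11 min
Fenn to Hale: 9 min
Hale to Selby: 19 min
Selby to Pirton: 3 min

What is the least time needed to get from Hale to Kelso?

20 min

Candidate routes:
Hale → Fenn → Kelso: 9+11 = 20
Hale → Pirton → Kelso: 8+14 = 22
Cheapest is Hale → Fenn → Kelso at 20 min.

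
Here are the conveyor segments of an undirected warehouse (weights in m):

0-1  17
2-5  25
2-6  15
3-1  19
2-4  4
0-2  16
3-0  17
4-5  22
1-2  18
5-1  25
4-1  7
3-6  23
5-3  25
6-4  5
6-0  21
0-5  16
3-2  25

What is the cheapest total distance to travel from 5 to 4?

22 m

Running Dijkstra from 5:
5: 0
0: 16  (via 5)
4: 22  (via 5)
Shortest route: 5 → 4 = 22 m.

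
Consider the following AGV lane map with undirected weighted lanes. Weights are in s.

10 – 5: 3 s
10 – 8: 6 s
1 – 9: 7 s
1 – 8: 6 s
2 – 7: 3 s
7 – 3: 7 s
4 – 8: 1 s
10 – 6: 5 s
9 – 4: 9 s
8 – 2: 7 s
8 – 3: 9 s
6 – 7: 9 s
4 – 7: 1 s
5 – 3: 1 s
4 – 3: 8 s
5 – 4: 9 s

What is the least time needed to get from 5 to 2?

11 s

Enumerating some paths:
5 - 3 - 7 - 2: 1+7+3 = 11
5 - 4 - 7 - 2: 9+1+3 = 13
The minimum is 11 s via 5 - 3 - 7 - 2.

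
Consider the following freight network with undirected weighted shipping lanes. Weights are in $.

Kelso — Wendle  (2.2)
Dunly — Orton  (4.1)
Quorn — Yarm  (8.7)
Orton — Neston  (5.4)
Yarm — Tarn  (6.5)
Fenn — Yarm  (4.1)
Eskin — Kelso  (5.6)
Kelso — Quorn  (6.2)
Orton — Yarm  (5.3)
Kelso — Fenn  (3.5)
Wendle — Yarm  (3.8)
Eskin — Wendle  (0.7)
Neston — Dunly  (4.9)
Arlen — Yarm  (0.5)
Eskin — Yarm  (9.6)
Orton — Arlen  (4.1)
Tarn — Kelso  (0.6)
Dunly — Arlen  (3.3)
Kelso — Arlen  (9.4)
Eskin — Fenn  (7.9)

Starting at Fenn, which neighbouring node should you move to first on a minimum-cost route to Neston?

Candidate routes:
Fenn - Yarm - Orton - Neston: 4.1+5.3+5.4 = 14.8
Fenn - Yarm - Arlen - Dunly - Neston: 4.1+0.5+3.3+4.9 = 12.8
Fenn - Yarm - Arlen - Orton - Neston: 4.1+0.5+4.1+5.4 = 14.1
Cheapest is Fenn - Yarm - Arlen - Dunly - Neston at $12.8.
So from Fenn the first move is to Yarm.

Yarm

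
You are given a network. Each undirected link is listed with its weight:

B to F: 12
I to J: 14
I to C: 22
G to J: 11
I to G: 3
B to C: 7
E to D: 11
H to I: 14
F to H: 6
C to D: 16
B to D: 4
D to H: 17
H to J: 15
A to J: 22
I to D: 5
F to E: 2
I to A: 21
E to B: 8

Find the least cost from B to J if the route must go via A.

52

Shortest B→A: B → D → I → A = 30
Best A to J: A → J costing 22
Total via A: 30 + 22 = 52.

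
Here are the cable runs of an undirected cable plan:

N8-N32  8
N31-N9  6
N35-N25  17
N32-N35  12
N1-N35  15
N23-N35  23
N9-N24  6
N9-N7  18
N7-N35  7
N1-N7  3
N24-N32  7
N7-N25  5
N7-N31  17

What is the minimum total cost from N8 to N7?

27

Candidate routes:
N8 - N32 - N24 - N9 - N7: 8+7+6+18 = 39
N8 - N32 - N35 - N1 - N7: 8+12+15+3 = 38
N8 - N32 - N35 - N7: 8+12+7 = 27
N8 - N32 - N35 - N25 - N7: 8+12+17+5 = 42
The minimum is 27 via N8 - N32 - N35 - N7.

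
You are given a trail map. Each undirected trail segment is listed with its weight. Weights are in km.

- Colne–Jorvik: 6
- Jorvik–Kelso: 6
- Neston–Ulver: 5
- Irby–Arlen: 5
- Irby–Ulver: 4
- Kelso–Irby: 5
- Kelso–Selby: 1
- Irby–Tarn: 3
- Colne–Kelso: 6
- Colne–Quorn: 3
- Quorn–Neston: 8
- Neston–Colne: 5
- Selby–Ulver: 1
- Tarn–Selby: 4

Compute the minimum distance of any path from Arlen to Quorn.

19 km

Candidate routes:
Arlen–Irby–Kelso–Colne–Quorn: 5+5+6+3 = 19
Arlen–Irby–Ulver–Selby–Kelso–Colne–Quorn: 5+4+1+1+6+3 = 20
The minimum is 19 km via Arlen–Irby–Kelso–Colne–Quorn.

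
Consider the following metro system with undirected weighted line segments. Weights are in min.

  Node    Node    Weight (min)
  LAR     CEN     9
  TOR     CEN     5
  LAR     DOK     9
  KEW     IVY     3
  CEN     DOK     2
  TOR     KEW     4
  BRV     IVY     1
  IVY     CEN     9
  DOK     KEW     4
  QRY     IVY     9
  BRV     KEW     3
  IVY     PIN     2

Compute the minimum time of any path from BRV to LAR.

16 min

Candidate routes:
BRV → IVY → KEW → DOK → LAR: 1+3+4+9 = 17
BRV → KEW → DOK → LAR: 3+4+9 = 16
Cheapest is BRV → KEW → DOK → LAR at 16 min.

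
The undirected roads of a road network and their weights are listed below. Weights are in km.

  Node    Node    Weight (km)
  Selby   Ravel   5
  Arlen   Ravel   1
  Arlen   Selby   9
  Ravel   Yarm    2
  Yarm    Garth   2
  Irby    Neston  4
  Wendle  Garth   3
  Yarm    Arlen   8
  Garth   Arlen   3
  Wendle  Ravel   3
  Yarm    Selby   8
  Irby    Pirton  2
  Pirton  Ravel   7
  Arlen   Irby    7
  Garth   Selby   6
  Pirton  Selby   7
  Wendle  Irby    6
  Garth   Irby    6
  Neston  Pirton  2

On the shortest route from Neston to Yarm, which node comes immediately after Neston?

Pirton

Candidate routes:
Neston–Pirton–Ravel–Yarm: 2+7+2 = 11
Neston–Pirton–Irby–Garth–Yarm: 2+2+6+2 = 12
Neston–Irby–Garth–Yarm: 4+6+2 = 12
Neston–Irby–Arlen–Ravel–Yarm: 4+7+1+2 = 14
Cheapest is Neston–Pirton–Ravel–Yarm at 11 km.
So from Neston the first move is to Pirton.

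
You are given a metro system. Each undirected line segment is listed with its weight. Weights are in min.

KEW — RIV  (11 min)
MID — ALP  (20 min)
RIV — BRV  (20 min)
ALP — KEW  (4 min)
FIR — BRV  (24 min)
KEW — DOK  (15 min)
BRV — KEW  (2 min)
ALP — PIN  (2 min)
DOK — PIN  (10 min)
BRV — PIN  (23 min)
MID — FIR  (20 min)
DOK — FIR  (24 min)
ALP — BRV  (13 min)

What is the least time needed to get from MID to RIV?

35 min

Settle nodes by increasing distance from MID:
MID: 0
FIR: 20  (via MID)
ALP: 20  (via MID)
PIN: 22  (via ALP)
KEW: 24  (via ALP)
BRV: 26  (via KEW)
DOK: 32  (via PIN)
RIV: 35  (via KEW)
Shortest route: MID → ALP → KEW → RIV = 35 min.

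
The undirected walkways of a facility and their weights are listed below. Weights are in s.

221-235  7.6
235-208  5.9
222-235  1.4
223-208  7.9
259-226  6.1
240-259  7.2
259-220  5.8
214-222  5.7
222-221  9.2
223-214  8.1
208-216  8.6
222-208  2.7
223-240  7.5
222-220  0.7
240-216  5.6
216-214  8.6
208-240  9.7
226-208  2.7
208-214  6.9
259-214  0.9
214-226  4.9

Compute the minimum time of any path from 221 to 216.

20.3 s

Enumerating some paths:
221–235–222–208–216: 7.6+1.4+2.7+8.6 = 20.3
221–235–222–214–216: 7.6+1.4+5.7+8.6 = 23.3
221–222–208–216: 9.2+2.7+8.6 = 20.5
221–235–208–216: 7.6+5.9+8.6 = 22.1
Cheapest is 221–235–222–208–216 at 20.3 s.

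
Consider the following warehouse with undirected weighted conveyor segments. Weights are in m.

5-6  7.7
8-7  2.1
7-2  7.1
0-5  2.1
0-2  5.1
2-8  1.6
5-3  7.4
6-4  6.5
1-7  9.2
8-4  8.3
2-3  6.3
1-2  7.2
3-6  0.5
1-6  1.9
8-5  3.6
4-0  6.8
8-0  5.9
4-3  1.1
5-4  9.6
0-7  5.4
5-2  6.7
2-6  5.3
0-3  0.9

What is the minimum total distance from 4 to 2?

Shortest distances from 4:
4: 0
3: 1.1  (via 4)
6: 1.6  (via 3)
0: 2  (via 3)
1: 3.5  (via 6)
5: 4.1  (via 0)
2: 6.9  (via 6)
Shortest route: 4 → 3 → 6 → 2 = 6.9 m.

6.9 m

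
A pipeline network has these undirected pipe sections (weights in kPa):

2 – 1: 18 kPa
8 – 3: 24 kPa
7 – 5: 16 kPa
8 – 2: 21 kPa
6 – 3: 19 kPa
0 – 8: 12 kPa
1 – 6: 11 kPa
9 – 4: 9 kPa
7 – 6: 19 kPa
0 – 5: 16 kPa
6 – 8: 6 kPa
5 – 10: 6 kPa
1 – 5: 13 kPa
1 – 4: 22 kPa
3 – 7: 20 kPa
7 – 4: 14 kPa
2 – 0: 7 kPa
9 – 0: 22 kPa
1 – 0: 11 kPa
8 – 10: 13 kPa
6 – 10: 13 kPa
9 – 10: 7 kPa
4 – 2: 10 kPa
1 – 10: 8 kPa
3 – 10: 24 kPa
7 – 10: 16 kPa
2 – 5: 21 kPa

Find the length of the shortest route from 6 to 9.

Settle nodes by increasing distance from 6:
6: 0
8: 6  (via 6)
1: 11  (via 6)
10: 13  (via 6)
0: 18  (via 8)
3: 19  (via 6)
5: 19  (via 10)
7: 19  (via 6)
9: 20  (via 10)
Shortest route: 6–10–9 = 20 kPa.

20 kPa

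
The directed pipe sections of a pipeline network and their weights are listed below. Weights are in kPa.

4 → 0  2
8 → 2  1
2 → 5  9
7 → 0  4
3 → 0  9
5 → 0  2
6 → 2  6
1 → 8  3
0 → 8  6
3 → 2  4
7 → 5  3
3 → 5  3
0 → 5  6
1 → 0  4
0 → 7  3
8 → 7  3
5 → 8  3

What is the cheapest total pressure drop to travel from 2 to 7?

Candidate routes:
2–5–0–7: 9+2+3 = 14
2–5–0–8–7: 9+2+6+3 = 20
2–5–8–7: 9+3+3 = 15
Cheapest is 2–5–0–7 at 14 kPa.

14 kPa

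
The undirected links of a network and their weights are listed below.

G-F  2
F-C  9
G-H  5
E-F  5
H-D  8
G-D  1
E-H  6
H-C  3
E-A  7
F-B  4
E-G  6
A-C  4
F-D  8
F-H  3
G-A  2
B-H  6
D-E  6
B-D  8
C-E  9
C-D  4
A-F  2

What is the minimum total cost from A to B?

Shortest distances from A:
A: 0
F: 2  (via A)
G: 2  (via A)
D: 3  (via G)
C: 4  (via A)
H: 5  (via F)
B: 6  (via F)
Shortest route: A–F–B = 6.

6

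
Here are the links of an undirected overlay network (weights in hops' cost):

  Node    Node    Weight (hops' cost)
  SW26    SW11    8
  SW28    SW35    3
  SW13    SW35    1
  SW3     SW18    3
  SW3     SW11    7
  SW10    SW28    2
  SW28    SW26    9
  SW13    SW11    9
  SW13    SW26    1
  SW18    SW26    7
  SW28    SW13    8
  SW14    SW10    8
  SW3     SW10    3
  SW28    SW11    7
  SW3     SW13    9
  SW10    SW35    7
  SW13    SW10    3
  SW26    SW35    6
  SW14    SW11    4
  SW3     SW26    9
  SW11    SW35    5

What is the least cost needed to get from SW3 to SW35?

Settle nodes by increasing distance from SW3:
SW3: 0
SW10: 3  (via SW3)
SW18: 3  (via SW3)
SW28: 5  (via SW10)
SW13: 6  (via SW10)
SW35: 7  (via SW13)
Shortest route: SW3–SW10–SW13–SW35 = 7 hops' cost.

7 hops' cost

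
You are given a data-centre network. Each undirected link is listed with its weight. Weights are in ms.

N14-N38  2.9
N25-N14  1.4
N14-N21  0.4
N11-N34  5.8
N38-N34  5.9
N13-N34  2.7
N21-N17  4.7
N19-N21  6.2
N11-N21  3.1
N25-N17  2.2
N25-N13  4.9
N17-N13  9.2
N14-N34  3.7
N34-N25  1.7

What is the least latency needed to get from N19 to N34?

9.7 ms

Compare a few routes:
N19 → N21 → N14 → N34: 6.2+0.4+3.7 = 10.3
N19 → N21 → N14 → N25 → N34: 6.2+0.4+1.4+1.7 = 9.7
N19 → N21 → N17 → N25 → N34: 6.2+4.7+2.2+1.7 = 14.8
Cheapest is N19 → N21 → N14 → N25 → N34 at 9.7 ms.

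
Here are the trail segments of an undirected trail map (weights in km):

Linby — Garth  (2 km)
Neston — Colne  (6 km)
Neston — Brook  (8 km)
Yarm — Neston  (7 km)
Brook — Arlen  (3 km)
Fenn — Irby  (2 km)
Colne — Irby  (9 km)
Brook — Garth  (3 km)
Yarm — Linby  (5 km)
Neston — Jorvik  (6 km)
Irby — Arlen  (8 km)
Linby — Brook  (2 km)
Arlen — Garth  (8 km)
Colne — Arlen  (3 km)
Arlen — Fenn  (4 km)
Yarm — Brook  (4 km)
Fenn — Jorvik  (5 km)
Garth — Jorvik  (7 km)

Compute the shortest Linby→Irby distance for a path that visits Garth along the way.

Shortest Linby→Garth: Linby → Garth = 2
Best Garth to Irby: Garth → Brook → Arlen → Fenn → Irby costing 12
Total via Garth: 2 + 12 = 14 km.

14 km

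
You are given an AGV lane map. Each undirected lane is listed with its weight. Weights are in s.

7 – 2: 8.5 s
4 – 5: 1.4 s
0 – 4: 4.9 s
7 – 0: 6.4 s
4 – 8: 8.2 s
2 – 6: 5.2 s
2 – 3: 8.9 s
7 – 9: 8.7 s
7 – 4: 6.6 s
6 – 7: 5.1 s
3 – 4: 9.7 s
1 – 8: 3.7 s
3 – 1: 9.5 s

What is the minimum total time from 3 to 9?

25 s

Settle nodes by increasing distance from 3:
3: 0
2: 8.9  (via 3)
1: 9.5  (via 3)
4: 9.7  (via 3)
5: 11.1  (via 4)
8: 13.2  (via 1)
6: 14.1  (via 2)
0: 14.6  (via 4)
7: 16.3  (via 4)
9: 25  (via 7)
Shortest route: 3–4–7–9 = 25 s.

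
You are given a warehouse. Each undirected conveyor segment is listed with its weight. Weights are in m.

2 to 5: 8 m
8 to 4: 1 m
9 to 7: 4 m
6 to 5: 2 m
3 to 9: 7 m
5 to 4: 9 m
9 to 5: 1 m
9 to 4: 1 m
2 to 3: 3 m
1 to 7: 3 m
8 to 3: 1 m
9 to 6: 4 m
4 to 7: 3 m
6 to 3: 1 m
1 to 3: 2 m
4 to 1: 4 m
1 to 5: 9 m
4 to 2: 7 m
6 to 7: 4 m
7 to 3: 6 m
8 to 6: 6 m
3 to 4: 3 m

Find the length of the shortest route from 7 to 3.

Settle nodes by increasing distance from 7:
7: 0
1: 3  (via 7)
4: 3  (via 7)
6: 4  (via 7)
8: 4  (via 4)
9: 4  (via 7)
3: 5  (via 1)
Shortest route: 7 → 1 → 3 = 5 m.

5 m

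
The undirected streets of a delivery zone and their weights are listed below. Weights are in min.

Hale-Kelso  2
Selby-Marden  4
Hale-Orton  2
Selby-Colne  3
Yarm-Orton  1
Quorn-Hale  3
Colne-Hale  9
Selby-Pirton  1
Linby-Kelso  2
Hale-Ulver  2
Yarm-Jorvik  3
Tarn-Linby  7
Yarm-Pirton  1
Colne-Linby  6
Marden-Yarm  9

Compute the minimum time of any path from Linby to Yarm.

7 min

Enumerating some paths:
Linby–Kelso–Hale–Orton–Yarm: 2+2+2+1 = 7
Linby–Colne–Selby–Pirton–Yarm: 6+3+1+1 = 11
Cheapest is Linby–Kelso–Hale–Orton–Yarm at 7 min.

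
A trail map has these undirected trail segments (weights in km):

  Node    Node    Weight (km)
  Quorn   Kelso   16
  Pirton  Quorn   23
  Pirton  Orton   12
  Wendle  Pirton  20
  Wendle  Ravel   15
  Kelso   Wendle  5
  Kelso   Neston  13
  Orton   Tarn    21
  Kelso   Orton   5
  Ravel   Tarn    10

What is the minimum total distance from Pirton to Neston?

Compare a few routes:
Pirton–Wendle–Kelso–Neston: 20+5+13 = 38
Pirton–Orton–Kelso–Neston: 12+5+13 = 30
The minimum is 30 km via Pirton–Orton–Kelso–Neston.

30 km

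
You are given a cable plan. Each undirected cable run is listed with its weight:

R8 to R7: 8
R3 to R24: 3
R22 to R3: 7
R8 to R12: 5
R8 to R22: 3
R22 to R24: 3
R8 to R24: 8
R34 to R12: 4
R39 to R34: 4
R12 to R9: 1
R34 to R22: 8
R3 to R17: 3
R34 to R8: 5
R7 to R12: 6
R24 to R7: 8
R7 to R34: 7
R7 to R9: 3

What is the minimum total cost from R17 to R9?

17

Enumerating some paths:
R17 → R3 → R22 → R8 → R12 → R9: 3+7+3+5+1 = 19
R17 → R3 → R24 → R7 → R9: 3+3+8+3 = 17
R17 → R3 → R24 → R8 → R12 → R9: 3+3+8+5+1 = 20
R17 → R3 → R24 → R22 → R8 → R12 → R9: 3+3+3+3+5+1 = 18
Cheapest is R17 → R3 → R24 → R7 → R9 at 17.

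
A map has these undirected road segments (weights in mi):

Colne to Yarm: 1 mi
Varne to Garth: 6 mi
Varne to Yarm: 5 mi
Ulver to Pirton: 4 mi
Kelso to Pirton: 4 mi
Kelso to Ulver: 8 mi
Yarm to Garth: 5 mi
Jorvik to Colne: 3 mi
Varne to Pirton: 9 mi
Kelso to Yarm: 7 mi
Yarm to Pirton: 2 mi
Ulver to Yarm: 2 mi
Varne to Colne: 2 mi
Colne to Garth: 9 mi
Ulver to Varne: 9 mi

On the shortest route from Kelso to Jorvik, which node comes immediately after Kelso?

Compare a few routes:
Kelso - Yarm - Colne - Jorvik: 7+1+3 = 11
Kelso - Pirton - Ulver - Yarm - Colne - Jorvik: 4+4+2+1+3 = 14
Kelso - Pirton - Yarm - Colne - Jorvik: 4+2+1+3 = 10
Cheapest is Kelso - Pirton - Yarm - Colne - Jorvik at 10 mi.
So from Kelso the first move is to Pirton.

Pirton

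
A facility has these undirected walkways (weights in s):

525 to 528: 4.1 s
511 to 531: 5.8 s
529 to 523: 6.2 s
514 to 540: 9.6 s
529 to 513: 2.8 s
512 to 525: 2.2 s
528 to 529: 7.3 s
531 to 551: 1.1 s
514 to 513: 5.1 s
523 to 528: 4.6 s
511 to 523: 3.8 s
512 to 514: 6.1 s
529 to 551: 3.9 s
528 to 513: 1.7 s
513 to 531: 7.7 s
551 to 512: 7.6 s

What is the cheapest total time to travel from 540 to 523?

21 s

Shortest distances from 540:
540: 0
514: 9.6  (via 540)
513: 14.7  (via 514)
512: 15.7  (via 514)
528: 16.4  (via 513)
529: 17.5  (via 513)
525: 17.9  (via 512)
523: 21  (via 528)
Shortest route: 540–514–513–528–523 = 21 s.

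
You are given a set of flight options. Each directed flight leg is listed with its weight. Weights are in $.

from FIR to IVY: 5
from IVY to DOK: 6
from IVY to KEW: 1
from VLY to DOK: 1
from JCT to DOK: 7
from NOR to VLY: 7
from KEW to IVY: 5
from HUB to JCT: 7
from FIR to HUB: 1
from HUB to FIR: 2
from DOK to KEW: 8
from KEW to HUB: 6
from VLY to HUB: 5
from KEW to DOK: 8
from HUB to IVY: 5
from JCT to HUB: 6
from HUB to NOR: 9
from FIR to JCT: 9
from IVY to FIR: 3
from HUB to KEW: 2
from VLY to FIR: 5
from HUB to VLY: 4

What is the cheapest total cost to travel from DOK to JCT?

Compare a few routes:
DOK - KEW - IVY - FIR - JCT: 8+5+3+9 = 25
DOK - KEW - IVY - FIR - HUB - JCT: 8+5+3+1+7 = 24
DOK - KEW - HUB - FIR - JCT: 8+6+2+9 = 25
DOK - KEW - HUB - JCT: 8+6+7 = 21
The minimum is $21 via DOK - KEW - HUB - JCT.

$21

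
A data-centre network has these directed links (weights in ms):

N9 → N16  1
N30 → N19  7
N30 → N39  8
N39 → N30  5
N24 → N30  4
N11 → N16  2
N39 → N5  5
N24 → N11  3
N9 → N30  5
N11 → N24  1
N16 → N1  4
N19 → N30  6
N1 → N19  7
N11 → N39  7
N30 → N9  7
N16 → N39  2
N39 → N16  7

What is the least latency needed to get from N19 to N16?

Compare a few routes:
N19 → N30 → N9 → N16: 6+7+1 = 14
N19 → N30 → N39 → N16: 6+8+7 = 21
Cheapest is N19 → N30 → N9 → N16 at 14 ms.

14 ms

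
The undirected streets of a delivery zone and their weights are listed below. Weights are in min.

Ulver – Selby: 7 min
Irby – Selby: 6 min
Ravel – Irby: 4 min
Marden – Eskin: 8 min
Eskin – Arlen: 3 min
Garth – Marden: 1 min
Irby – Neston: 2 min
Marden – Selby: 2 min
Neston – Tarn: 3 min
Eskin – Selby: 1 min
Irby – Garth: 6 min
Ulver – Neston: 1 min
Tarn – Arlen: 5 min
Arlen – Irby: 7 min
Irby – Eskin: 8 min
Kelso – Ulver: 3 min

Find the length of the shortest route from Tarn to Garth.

Shortest distances from Tarn:
Tarn: 0
Neston: 3  (via Tarn)
Ulver: 4  (via Neston)
Arlen: 5  (via Tarn)
Irby: 5  (via Neston)
Kelso: 7  (via Ulver)
Eskin: 8  (via Arlen)
Ravel: 9  (via Irby)
Selby: 9  (via Eskin)
Marden: 11  (via Selby)
Garth: 11  (via Irby)
Shortest route: Tarn–Neston–Irby–Garth = 11 min.

11 min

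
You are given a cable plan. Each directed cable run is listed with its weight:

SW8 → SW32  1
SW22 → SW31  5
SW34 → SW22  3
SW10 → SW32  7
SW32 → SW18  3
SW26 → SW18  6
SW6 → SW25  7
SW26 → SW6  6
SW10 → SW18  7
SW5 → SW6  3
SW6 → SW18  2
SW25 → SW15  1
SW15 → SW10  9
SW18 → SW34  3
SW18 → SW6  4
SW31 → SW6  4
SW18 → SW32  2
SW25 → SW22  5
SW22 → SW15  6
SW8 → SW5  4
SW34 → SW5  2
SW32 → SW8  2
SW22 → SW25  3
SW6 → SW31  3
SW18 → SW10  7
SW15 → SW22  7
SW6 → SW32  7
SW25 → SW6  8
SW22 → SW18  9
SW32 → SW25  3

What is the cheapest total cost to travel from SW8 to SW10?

Running Dijkstra from SW8:
SW8: 0
SW32: 1  (via SW8)
SW18: 4  (via SW32)
SW5: 4  (via SW8)
SW25: 4  (via SW32)
SW15: 5  (via SW25)
SW6: 7  (via SW5)
SW34: 7  (via SW18)
SW22: 9  (via SW25)
SW31: 10  (via SW6)
SW10: 11  (via SW18)
Shortest route: SW8 → SW32 → SW18 → SW10 = 11.

11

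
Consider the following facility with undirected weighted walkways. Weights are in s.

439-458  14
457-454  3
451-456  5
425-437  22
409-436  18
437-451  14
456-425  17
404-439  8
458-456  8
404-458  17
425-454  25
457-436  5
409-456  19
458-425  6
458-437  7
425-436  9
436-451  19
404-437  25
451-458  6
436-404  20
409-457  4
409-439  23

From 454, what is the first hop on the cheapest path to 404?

Candidate routes:
454 → 457 → 409 → 439 → 404: 3+4+23+8 = 38
454 → 457 → 436 → 404: 3+5+20 = 28
Cheapest is 454 → 457 → 436 → 404 at 28 s.
So from 454 the first move is to 457.

457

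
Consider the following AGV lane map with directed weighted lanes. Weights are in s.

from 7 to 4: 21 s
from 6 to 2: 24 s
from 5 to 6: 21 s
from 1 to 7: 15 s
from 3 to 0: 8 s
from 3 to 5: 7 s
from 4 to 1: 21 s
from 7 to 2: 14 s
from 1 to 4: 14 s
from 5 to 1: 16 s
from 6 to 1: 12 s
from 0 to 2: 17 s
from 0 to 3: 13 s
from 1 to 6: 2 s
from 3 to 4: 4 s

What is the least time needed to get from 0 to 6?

Running Dijkstra from 0:
0: 0
3: 13  (via 0)
2: 17  (via 0)
4: 17  (via 3)
5: 20  (via 3)
1: 36  (via 5)
6: 38  (via 1)
Shortest route: 0 → 3 → 5 → 1 → 6 = 38 s.

38 s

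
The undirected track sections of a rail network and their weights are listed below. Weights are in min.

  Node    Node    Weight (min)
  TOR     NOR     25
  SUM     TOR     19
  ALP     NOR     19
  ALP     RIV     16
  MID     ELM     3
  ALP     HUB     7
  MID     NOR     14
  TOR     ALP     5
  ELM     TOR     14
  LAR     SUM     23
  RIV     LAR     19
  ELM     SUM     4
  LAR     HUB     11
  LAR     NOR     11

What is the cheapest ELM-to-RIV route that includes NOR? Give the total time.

Best ELM to NOR: ELM → MID → NOR costing 17
Shortest NOR→RIV: NOR → LAR → RIV = 30
Total via NOR: 17 + 30 = 47 min.

47 min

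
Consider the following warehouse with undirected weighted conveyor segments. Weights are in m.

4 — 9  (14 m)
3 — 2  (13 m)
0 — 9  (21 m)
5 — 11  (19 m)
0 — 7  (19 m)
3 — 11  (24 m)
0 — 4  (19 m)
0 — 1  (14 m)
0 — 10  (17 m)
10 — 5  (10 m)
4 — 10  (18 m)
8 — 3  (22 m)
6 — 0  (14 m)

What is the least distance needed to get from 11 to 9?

Enumerating some paths:
11 → 5 → 10 → 4 → 9: 19+10+18+14 = 61
11 → 5 → 10 → 0 → 9: 19+10+17+21 = 67
11 → 5 → 10 → 0 → 4 → 9: 19+10+17+19+14 = 79
Cheapest is 11 → 5 → 10 → 4 → 9 at 61 m.

61 m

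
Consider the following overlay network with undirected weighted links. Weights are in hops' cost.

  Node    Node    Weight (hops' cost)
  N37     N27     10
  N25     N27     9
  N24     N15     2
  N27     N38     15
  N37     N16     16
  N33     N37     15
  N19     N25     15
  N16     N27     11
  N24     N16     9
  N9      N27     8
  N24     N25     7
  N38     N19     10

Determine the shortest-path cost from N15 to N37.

27 hops' cost

Compare a few routes:
N15 - N24 - N16 - N27 - N37: 2+9+11+10 = 32
N15 - N24 - N25 - N27 - N37: 2+7+9+10 = 28
N15 - N24 - N25 - N27 - N16 - N37: 2+7+9+11+16 = 45
N15 - N24 - N16 - N37: 2+9+16 = 27
Cheapest is N15 - N24 - N16 - N37 at 27 hops' cost.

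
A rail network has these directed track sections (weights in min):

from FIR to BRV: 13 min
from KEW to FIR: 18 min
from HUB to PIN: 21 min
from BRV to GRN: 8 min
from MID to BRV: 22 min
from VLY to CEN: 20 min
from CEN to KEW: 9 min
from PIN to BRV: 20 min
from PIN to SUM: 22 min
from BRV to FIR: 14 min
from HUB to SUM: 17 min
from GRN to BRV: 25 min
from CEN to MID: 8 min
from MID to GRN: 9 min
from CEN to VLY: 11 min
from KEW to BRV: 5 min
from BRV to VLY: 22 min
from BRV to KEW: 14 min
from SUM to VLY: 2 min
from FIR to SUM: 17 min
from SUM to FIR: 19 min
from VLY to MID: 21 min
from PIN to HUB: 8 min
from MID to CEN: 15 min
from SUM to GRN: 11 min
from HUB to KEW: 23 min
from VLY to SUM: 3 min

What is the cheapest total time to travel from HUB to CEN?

Shortest distances from HUB:
HUB: 0
SUM: 17  (via HUB)
VLY: 19  (via SUM)
PIN: 21  (via HUB)
KEW: 23  (via HUB)
BRV: 28  (via KEW)
GRN: 28  (via SUM)
FIR: 36  (via SUM)
CEN: 39  (via VLY)
Shortest route: HUB–SUM–VLY–CEN = 39 min.

39 min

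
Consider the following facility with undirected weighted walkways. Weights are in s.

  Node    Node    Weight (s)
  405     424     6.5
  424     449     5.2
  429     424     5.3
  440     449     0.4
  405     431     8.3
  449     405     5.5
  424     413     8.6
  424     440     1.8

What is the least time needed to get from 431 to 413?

23.4 s

Shortest distances from 431:
431: 0
405: 8.3  (via 431)
449: 13.8  (via 405)
440: 14.2  (via 449)
424: 14.8  (via 405)
429: 20.1  (via 424)
413: 23.4  (via 424)
Shortest route: 431–405–424–413 = 23.4 s.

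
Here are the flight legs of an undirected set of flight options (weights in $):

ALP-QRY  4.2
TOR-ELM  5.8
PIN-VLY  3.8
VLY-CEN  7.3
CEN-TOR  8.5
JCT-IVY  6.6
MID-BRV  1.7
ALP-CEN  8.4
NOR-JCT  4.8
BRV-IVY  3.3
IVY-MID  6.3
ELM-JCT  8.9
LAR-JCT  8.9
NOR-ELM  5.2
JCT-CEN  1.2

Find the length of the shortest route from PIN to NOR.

Enumerating some paths:
PIN → VLY → CEN → JCT → ELM → NOR: 3.8+7.3+1.2+8.9+5.2 = 26.4
PIN → VLY → CEN → JCT → NOR: 3.8+7.3+1.2+4.8 = 17.1
Cheapest is PIN → VLY → CEN → JCT → NOR at $17.1.

$17.1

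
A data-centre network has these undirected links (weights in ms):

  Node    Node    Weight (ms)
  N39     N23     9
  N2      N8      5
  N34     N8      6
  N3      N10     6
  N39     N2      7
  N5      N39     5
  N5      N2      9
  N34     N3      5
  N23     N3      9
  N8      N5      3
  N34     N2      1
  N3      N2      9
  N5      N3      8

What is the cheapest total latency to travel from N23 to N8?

Shortest distances from N23:
N23: 0
N39: 9  (via N23)
N3: 9  (via N23)
N5: 14  (via N39)
N34: 14  (via N3)
N2: 15  (via N34)
N10: 15  (via N3)
N8: 17  (via N5)
Shortest route: N23 → N39 → N5 → N8 = 17 ms.

17 ms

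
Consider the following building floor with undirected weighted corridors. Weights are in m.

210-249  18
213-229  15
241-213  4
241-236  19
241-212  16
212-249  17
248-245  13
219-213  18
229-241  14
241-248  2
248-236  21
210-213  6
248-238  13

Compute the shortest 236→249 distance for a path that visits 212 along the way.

52 m

Best 236 to 212: 236–241–212 costing 35
Shortest 212→249: 212–249 = 17
Total via 212: 35 + 17 = 52 m.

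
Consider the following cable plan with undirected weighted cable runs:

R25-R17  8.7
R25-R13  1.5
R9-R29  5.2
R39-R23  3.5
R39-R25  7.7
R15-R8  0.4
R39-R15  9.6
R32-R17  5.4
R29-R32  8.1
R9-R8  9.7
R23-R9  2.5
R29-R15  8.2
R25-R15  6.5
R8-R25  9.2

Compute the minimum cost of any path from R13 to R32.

15.6

Candidate routes:
R13 → R25 → R15 → R29 → R32: 1.5+6.5+8.2+8.1 = 24.3
R13 → R25 → R8 → R15 → R29 → R32: 1.5+9.2+0.4+8.2+8.1 = 27.4
R13 → R25 → R17 → R32: 1.5+8.7+5.4 = 15.6
Cheapest is R13 → R25 → R17 → R32 at 15.6.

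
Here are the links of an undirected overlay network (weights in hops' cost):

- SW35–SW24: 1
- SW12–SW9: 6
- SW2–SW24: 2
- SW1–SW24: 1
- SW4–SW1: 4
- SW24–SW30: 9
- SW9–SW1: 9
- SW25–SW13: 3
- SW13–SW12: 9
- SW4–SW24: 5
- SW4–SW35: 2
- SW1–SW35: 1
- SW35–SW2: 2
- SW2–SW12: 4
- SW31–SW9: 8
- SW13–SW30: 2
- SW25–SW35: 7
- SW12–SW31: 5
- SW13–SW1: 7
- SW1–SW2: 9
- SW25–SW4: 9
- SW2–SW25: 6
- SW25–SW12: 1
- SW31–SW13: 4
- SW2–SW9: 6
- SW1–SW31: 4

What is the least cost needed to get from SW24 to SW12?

6 hops' cost

Candidate routes:
SW24 → SW2 → SW12: 2+4 = 6
SW24 → SW35 → SW2 → SW12: 1+2+4 = 7
SW24 → SW1 → SW35 → SW2 → SW12: 1+1+2+4 = 8
SW24 → SW35 → SW25 → SW12: 1+7+1 = 9
Cheapest is SW24 → SW2 → SW12 at 6 hops' cost.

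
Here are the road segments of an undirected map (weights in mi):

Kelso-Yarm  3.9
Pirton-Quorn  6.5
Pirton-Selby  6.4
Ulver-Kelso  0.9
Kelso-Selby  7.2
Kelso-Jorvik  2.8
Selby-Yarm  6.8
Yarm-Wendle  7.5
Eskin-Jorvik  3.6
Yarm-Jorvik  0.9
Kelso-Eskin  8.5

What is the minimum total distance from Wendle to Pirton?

20.7 mi

Settle nodes by increasing distance from Wendle:
Wendle: 0
Yarm: 7.5  (via Wendle)
Jorvik: 8.4  (via Yarm)
Kelso: 11.2  (via Jorvik)
Eskin: 12  (via Jorvik)
Ulver: 12.1  (via Kelso)
Selby: 14.3  (via Yarm)
Pirton: 20.7  (via Selby)
Shortest route: Wendle–Yarm–Selby–Pirton = 20.7 mi.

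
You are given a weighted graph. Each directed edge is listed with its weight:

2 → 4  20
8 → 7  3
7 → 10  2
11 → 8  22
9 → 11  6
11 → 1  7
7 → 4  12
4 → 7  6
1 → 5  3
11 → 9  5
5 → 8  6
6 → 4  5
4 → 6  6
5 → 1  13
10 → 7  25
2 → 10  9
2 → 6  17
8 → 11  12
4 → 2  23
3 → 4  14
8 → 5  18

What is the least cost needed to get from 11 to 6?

37

Compare a few routes:
11–8–7–4–6: 22+3+12+6 = 43
11–8–7–4–2–6: 22+3+12+23+17 = 77
11–1–5–8–7–4–6: 7+3+6+3+12+6 = 37
11–1–5–8–7–4–2–6: 7+3+6+3+12+23+17 = 71
Cheapest is 11–1–5–8–7–4–6 at 37.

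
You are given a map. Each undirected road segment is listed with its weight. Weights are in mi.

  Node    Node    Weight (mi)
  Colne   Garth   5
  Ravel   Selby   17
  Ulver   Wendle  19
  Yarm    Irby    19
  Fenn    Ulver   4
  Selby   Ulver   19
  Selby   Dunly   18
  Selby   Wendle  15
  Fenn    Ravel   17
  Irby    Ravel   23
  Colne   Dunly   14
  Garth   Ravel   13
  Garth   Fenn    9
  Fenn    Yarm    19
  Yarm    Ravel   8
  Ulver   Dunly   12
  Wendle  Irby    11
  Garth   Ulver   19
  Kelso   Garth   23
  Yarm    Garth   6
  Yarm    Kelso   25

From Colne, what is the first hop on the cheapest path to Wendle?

Garth

Compare a few routes:
Colne → Garth → Ulver → Wendle: 5+19+19 = 43
Colne → Garth → Yarm → Irby → Wendle: 5+6+19+11 = 41
Colne → Garth → Fenn → Ulver → Wendle: 5+9+4+19 = 37
The minimum is 37 mi via Colne → Garth → Fenn → Ulver → Wendle.
So from Colne the first move is to Garth.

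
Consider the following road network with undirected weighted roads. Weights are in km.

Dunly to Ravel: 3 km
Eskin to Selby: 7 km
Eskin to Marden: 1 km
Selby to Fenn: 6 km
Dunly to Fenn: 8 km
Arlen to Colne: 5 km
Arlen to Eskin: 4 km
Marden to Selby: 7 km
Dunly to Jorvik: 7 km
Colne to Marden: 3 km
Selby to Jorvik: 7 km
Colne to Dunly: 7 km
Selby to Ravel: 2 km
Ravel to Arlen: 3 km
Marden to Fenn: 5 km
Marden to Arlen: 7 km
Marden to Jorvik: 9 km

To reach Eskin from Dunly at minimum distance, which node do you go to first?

Ravel

Enumerating some paths:
Dunly - Ravel - Arlen - Eskin: 3+3+4 = 10
Dunly - Colne - Marden - Eskin: 7+3+1 = 11
Dunly - Ravel - Selby - Eskin: 3+2+7 = 12
Cheapest is Dunly - Ravel - Arlen - Eskin at 10 km.
So from Dunly the first move is to Ravel.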